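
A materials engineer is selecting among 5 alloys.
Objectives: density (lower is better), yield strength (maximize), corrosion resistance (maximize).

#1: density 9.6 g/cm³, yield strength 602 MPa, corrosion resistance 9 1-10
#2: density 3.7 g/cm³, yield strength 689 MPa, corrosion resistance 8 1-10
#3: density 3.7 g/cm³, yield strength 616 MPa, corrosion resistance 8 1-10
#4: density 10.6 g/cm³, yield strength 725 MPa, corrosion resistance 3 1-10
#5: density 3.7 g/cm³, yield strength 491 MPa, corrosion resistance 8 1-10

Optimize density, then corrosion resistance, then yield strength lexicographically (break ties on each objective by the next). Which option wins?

First minimize density: best is 3.7, kept {#2, #3, #5}.
Then maximize corrosion resistance: best is 8, kept {#2, #3, #5}.
Then maximize yield strength: best is 689, kept {#2}.

#2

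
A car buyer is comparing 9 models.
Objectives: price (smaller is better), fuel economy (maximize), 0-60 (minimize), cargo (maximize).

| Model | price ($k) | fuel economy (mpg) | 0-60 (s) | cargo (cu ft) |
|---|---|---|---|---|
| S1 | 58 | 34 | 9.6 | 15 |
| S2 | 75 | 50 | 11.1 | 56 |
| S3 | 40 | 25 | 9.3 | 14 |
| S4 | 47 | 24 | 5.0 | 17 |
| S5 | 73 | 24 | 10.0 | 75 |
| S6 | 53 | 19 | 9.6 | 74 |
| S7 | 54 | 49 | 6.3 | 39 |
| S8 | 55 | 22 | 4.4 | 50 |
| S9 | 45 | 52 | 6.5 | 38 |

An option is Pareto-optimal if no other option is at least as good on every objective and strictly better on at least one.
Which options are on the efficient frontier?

S2, S3, S4, S5, S6, S7, S8, S9

S1: dominated by S7 (price 54≤58, fuel economy 49≥34, 0-60 6.3≤9.6, cargo 39≥15).
S2: not dominated.
S3: not dominated (best price).
S4: not dominated.
S5: not dominated (best cargo).
S6: not dominated.
S7: not dominated.
S8: not dominated (best 0-60).
S9: not dominated (best fuel economy).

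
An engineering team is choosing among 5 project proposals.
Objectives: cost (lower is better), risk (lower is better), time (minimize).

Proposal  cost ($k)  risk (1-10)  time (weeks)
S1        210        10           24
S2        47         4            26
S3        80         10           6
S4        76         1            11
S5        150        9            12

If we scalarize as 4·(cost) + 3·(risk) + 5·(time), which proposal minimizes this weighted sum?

S1: 4·210 + 3·10 + 5·24 = 990
S2: 4·47 + 3·4 + 5·26 = 330
S3: 4·80 + 3·10 + 5·6 = 380
S4: 4·76 + 3·1 + 5·11 = 362
S5: 4·150 + 3·9 + 5·12 = 687
Lowest: S2 at 330.

S2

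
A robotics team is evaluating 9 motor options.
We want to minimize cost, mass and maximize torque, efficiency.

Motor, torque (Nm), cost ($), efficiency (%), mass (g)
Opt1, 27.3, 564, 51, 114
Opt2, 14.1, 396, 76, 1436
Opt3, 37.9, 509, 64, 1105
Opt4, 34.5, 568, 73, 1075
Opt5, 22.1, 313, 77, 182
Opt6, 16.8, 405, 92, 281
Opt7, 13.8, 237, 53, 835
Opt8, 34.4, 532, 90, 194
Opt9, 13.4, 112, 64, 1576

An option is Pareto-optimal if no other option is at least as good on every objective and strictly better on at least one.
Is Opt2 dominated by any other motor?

Opt5 vs Opt2: torque 22.1≥14.1, cost 313≤396, efficiency 77≥76, mass 182≤1436 — Opt5 is at least as good on every objective and strictly better on at least one, so Opt5 dominates Opt2.

Yes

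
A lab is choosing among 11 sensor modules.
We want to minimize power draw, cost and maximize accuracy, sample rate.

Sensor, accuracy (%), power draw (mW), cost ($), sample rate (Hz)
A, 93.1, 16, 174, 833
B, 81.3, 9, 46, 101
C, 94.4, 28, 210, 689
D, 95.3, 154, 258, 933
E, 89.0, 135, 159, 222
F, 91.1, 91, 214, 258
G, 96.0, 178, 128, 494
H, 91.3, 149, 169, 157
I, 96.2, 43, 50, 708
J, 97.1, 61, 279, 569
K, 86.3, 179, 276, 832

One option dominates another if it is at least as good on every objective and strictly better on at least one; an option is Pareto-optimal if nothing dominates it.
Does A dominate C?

No

A vs C: A is worse on accuracy (93.1 vs 94.4), so it does not dominate C.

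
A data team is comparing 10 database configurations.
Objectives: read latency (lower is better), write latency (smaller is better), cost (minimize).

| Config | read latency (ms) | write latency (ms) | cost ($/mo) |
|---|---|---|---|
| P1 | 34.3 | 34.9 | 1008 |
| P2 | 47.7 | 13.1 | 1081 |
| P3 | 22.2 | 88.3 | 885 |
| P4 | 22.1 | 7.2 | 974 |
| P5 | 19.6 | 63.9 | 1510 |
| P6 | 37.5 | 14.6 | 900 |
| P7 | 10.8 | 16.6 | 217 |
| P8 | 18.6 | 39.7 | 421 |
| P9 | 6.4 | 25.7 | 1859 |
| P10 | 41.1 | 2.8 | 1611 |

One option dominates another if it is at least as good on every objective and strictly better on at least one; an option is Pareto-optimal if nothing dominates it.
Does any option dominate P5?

P7 vs P5: read latency 10.8≤19.6, write latency 16.6≤63.9, cost 217≤1510 — P7 is at least as good on every objective and strictly better on at least one, so P7 dominates P5.

Yes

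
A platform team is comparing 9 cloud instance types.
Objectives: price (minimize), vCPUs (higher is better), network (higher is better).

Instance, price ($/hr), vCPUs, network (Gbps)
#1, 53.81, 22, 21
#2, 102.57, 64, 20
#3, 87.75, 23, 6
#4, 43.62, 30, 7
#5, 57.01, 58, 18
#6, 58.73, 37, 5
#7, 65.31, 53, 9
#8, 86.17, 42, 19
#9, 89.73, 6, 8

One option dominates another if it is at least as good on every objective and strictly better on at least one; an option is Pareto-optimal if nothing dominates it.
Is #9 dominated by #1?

#1 vs #9: price 53.81≤89.73, vCPUs 22≥6, network 21≥8 — #1 is at least as good on every objective with at least one strict improvement.

Yes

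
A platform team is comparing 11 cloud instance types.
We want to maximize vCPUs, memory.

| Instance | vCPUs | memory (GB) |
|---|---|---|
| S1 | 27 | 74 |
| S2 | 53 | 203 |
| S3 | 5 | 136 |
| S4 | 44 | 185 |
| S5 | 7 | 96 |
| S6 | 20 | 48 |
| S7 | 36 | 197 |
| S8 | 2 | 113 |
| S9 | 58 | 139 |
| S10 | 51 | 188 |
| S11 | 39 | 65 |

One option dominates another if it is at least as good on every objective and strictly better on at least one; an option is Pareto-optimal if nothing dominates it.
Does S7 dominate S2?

No

S7 vs S2: S7 is worse on vCPUs (36 vs 53), so it does not dominate S2.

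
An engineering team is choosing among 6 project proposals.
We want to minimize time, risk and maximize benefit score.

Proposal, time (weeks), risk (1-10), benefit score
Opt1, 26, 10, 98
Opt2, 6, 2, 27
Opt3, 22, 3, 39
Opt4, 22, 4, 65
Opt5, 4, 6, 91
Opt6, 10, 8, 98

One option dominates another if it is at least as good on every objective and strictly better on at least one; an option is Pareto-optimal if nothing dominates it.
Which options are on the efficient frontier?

Opt1: dominated by Opt6 (time 10≤26, risk 8≤10, benefit score 98≥98).
Opt2: not dominated (best risk).
Opt3: not dominated.
Opt4: not dominated.
Opt5: not dominated (best time).
Opt6: not dominated.

Opt2, Opt3, Opt4, Opt5, Opt6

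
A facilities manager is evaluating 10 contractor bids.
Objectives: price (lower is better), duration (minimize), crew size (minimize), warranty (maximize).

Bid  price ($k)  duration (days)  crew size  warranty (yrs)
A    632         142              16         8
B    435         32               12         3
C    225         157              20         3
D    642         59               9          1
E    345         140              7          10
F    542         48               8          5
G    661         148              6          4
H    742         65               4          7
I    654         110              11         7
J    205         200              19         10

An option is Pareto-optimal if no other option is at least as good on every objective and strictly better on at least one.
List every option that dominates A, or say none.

E: price 345≤632, duration 140≤142, crew size 7≤16, warranty 10≥8 — dominates A.
Others (B, C, D, F, G, H, I, J) are each worse than A on at least one objective.

E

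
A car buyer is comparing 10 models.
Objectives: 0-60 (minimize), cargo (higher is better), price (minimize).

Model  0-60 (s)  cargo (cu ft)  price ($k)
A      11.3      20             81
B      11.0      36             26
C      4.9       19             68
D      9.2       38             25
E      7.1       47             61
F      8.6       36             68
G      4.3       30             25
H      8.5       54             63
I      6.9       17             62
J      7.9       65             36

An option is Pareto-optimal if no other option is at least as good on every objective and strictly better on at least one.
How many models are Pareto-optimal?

4

A: dominated by B (0-60 11.0≤11.3, cargo 36≥20, price 26≤81).
B: dominated by D (0-60 9.2≤11.0, cargo 38≥36, price 25≤26).
C: dominated by G (0-60 4.3≤4.9, cargo 30≥19, price 25≤68).
D: not dominated.
E: not dominated.
F: dominated by E (0-60 7.1≤8.6, cargo 47≥36, price 61≤68).
G: not dominated (best 0-60).
H: dominated by J (0-60 7.9≤8.5, cargo 65≥54, price 36≤63).
I: dominated by G (0-60 4.3≤6.9, cargo 30≥17, price 25≤62).
J: not dominated (best cargo).
Pareto-optimal: D, E, G, J → 4.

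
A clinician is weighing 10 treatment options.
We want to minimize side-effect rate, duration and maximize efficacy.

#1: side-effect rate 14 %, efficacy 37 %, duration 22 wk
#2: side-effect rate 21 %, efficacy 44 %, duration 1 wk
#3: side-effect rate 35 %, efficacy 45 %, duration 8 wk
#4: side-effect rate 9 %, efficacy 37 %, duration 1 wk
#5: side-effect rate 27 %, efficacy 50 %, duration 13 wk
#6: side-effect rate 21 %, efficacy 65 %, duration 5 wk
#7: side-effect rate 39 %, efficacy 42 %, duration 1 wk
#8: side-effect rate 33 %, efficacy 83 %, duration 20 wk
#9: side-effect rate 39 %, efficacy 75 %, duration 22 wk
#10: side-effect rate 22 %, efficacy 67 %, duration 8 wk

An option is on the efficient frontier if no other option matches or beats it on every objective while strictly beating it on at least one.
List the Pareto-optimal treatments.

#2, #4, #6, #8, #10

#1: dominated by #4 (side-effect rate 9≤14, efficacy 37≥37, duration 1≤22).
#2: not dominated.
#3: dominated by #6 (side-effect rate 21≤35, efficacy 65≥45, duration 5≤8).
#4: not dominated (best side-effect rate).
#5: dominated by #6 (side-effect rate 21≤27, efficacy 65≥50, duration 5≤13).
#6: not dominated.
#7: dominated by #2 (side-effect rate 21≤39, efficacy 44≥42, duration 1≤1).
#8: not dominated (best efficacy).
#9: dominated by #8 (side-effect rate 33≤39, efficacy 83≥75, duration 20≤22).
#10: not dominated.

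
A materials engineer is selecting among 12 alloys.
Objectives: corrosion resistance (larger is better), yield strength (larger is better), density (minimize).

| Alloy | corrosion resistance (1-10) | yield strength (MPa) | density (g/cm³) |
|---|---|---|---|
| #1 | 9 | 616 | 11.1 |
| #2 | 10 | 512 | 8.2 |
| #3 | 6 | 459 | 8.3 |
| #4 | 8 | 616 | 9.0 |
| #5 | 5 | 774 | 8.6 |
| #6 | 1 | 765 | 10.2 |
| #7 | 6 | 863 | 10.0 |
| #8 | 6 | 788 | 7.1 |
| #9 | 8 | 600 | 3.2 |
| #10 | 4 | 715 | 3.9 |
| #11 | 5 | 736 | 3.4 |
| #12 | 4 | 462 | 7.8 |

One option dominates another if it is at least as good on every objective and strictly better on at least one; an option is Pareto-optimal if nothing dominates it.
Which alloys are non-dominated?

#1: not dominated.
#2: not dominated (best corrosion resistance).
#3: dominated by #2 (corrosion resistance 10≥6, yield strength 512≥459, density 8.2≤8.3).
#4: not dominated.
#5: dominated by #8 (corrosion resistance 6≥5, yield strength 788≥774, density 7.1≤8.6).
#6: dominated by #5 (corrosion resistance 5≥1, yield strength 774≥765, density 8.6≤10.2).
#7: not dominated (best yield strength).
#8: not dominated.
#9: not dominated (best density).
#10: dominated by #11 (corrosion resistance 5≥4, yield strength 736≥715, density 3.4≤3.9).
#11: not dominated.
#12: dominated by #8 (corrosion resistance 6≥4, yield strength 788≥462, density 7.1≤7.8).

#1, #2, #4, #7, #8, #9, #11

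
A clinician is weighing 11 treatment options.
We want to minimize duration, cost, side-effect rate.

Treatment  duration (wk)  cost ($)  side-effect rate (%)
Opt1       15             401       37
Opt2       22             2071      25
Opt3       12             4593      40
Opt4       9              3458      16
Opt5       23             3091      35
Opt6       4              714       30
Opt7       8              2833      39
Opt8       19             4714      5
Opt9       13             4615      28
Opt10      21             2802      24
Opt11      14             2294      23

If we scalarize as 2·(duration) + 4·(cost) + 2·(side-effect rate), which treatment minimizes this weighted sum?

Opt1: 2·15 + 4·401 + 2·37 = 1708
Opt2: 2·22 + 4·2071 + 2·25 = 8378
Opt3: 2·12 + 4·4593 + 2·40 = 18476
Opt4: 2·9 + 4·3458 + 2·16 = 13882
Opt5: 2·23 + 4·3091 + 2·35 = 12480
Opt6: 2·4 + 4·714 + 2·30 = 2924
Opt7: 2·8 + 4·2833 + 2·39 = 11426
Opt8: 2·19 + 4·4714 + 2·5 = 18904
Opt9: 2·13 + 4·4615 + 2·28 = 18542
Opt10: 2·21 + 4·2802 + 2·24 = 11298
Opt11: 2·14 + 4·2294 + 2·23 = 9250
Lowest: Opt1 at 1708.

Opt1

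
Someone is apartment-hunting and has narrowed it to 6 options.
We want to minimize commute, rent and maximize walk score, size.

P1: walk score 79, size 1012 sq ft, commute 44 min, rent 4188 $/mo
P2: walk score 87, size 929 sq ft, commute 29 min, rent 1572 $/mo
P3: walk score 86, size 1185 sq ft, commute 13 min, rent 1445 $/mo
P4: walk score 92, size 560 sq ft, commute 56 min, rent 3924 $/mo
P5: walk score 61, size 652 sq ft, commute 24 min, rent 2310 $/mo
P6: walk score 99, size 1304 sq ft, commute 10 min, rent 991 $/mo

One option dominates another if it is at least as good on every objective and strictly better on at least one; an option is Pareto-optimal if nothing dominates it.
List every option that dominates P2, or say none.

P6

P6: walk score 99≥87, size 1304≥929, commute 10≤29, rent 991≤1572 — dominates P2.
Others (P1, P3, P4, P5) are each worse than P2 on at least one objective.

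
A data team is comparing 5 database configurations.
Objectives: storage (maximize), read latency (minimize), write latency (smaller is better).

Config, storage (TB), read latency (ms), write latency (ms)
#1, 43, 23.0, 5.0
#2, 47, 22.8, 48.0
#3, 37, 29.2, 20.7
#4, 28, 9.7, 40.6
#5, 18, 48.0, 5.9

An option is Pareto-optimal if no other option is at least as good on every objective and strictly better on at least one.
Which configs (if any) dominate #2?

none

#1: worse on storage (43 vs 47).
#3: worse on storage (37 vs 47).
#4: worse on storage (28 vs 47).
#5: worse on storage (18 vs 47).
No option dominates #2.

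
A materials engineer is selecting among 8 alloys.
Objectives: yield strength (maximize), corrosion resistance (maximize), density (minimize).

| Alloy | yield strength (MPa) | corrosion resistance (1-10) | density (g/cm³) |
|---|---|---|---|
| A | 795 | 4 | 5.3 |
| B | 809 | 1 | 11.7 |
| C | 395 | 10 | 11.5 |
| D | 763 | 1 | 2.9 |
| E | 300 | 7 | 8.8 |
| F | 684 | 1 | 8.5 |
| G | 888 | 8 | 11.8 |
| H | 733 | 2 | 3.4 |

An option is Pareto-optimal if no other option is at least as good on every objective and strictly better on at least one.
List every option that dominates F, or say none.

A: yield strength 795≥684, corrosion resistance 4≥1, density 5.3≤8.5 — dominates F.
D: yield strength 763≥684, corrosion resistance 1≥1, density 2.9≤8.5 — dominates F.
H: yield strength 733≥684, corrosion resistance 2≥1, density 3.4≤8.5 — dominates F.
Others (B, C, E, G) are each worse than F on at least one objective.

A, D, H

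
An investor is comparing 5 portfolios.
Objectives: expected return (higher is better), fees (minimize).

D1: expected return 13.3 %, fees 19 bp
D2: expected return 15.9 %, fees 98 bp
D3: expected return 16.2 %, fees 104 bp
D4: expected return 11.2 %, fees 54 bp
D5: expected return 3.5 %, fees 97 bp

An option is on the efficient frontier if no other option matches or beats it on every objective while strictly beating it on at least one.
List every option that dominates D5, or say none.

D1, D4

D1: expected return 13.3≥3.5, fees 19≤97 — dominates D5.
D4: expected return 11.2≥3.5, fees 54≤97 — dominates D5.
Others (D2, D3) are each worse than D5 on at least one objective.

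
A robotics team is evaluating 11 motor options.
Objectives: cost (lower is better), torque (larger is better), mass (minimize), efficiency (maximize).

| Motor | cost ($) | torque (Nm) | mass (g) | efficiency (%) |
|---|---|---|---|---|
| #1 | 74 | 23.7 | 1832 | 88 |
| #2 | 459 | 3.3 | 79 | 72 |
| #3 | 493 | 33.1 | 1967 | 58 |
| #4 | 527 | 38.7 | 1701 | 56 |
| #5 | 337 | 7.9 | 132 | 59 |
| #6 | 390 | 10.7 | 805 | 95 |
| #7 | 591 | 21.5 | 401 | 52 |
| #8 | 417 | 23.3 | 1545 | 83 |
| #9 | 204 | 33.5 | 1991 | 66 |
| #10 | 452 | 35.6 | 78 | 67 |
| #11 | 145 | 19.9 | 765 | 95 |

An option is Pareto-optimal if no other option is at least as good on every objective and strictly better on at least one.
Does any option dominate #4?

#1: worse on torque (23.7 vs 38.7).
#2: worse on torque (3.3 vs 38.7).
#3: worse on torque (33.1 vs 38.7).
#5: worse on torque (7.9 vs 38.7).
#6: worse on torque (10.7 vs 38.7).
#7: worse on cost (591 vs 527).
#8: worse on torque (23.3 vs 38.7).
#9: worse on torque (33.5 vs 38.7).
#10: worse on torque (35.6 vs 38.7).
#11: worse on torque (19.9 vs 38.7).
No option is at least as good as #4 on every objective and strictly better on one.

No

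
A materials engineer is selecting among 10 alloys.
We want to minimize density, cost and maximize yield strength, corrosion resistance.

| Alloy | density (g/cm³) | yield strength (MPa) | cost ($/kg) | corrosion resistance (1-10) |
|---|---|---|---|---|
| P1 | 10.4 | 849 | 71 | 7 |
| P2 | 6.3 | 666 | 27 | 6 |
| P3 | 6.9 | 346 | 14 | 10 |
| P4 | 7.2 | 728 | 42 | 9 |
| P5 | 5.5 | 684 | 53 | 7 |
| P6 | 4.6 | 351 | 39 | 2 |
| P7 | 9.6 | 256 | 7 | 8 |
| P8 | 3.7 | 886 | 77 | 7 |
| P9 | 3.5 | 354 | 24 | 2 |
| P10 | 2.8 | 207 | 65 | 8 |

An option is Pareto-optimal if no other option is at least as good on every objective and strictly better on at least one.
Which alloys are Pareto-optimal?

P1, P2, P3, P4, P5, P7, P8, P9, P10

P1: not dominated.
P2: not dominated.
P3: not dominated (best corrosion resistance).
P4: not dominated.
P5: not dominated.
P6: dominated by P9 (density 3.5≤4.6, yield strength 354≥351, cost 24≤39, corrosion resistance 2≥2).
P7: not dominated (best cost).
P8: not dominated (best yield strength).
P9: not dominated.
P10: not dominated (best density).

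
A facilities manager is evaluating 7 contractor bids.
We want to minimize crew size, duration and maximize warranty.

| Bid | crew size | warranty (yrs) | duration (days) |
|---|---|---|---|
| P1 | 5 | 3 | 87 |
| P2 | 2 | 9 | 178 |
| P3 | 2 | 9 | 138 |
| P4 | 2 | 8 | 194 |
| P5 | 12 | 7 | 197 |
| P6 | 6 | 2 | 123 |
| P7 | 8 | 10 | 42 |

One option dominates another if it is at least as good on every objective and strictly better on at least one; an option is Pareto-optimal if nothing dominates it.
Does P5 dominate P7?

P5 vs P7: P5 is worse on crew size (12 vs 8), so it does not dominate P7.

No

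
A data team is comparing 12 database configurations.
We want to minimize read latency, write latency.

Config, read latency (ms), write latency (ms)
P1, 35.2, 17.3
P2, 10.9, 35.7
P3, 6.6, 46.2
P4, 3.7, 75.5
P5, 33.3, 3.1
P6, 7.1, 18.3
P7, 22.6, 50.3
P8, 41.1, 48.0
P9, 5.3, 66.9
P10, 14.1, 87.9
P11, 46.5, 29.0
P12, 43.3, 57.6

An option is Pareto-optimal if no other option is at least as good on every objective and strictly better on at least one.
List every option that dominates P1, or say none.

P5

P5: read latency 33.3≤35.2, write latency 3.1≤17.3 — dominates P1.
Others (P2, P3, P4, P6, P7, P8, P9, P10, P11, P12) are each worse than P1 on at least one objective.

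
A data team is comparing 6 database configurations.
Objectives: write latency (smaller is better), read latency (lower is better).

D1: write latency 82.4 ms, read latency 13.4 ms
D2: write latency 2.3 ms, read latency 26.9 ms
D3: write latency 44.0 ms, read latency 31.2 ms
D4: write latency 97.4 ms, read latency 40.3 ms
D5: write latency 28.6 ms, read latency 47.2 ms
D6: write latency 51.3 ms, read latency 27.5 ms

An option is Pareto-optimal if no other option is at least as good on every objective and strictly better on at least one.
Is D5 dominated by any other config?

D2 vs D5: write latency 2.3≤28.6, read latency 26.9≤47.2 — D2 is at least as good on every objective and strictly better on at least one, so D2 dominates D5.

Yes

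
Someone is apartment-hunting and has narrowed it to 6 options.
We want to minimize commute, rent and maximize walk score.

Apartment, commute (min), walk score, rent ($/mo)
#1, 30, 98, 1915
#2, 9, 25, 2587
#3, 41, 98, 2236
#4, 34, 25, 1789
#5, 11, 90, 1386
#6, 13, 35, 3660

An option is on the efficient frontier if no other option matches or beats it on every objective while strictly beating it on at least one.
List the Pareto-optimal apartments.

#1, #2, #5

#1: not dominated.
#2: not dominated (best commute).
#3: dominated by #1 (commute 30≤41, walk score 98≥98, rent 1915≤2236).
#4: dominated by #5 (commute 11≤34, walk score 90≥25, rent 1386≤1789).
#5: not dominated (best rent).
#6: dominated by #5 (commute 11≤13, walk score 90≥35, rent 1386≤3660).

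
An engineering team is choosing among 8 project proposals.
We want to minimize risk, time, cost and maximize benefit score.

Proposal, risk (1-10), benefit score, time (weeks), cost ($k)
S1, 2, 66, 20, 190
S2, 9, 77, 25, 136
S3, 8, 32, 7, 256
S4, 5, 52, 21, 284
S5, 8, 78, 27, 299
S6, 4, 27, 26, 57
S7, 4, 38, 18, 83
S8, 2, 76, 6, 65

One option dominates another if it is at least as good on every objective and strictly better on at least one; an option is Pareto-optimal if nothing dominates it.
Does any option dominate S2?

No

S1: worse on benefit score (66 vs 77).
S3: worse on benefit score (32 vs 77).
S4: worse on benefit score (52 vs 77).
S5: worse on time (27 vs 25).
S6: worse on benefit score (27 vs 77).
S7: worse on benefit score (38 vs 77).
S8: worse on benefit score (76 vs 77).
No option is at least as good as S2 on every objective and strictly better on one.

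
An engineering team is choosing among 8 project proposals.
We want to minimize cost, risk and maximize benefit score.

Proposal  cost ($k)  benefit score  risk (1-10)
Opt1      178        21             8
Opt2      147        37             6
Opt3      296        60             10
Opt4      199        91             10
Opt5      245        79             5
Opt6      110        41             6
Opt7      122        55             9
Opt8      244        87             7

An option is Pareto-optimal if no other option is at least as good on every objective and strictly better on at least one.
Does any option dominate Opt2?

Opt6 vs Opt2: cost 110≤147, benefit score 41≥37, risk 6≤6 — Opt6 is at least as good on every objective and strictly better on at least one, so Opt6 dominates Opt2.

Yes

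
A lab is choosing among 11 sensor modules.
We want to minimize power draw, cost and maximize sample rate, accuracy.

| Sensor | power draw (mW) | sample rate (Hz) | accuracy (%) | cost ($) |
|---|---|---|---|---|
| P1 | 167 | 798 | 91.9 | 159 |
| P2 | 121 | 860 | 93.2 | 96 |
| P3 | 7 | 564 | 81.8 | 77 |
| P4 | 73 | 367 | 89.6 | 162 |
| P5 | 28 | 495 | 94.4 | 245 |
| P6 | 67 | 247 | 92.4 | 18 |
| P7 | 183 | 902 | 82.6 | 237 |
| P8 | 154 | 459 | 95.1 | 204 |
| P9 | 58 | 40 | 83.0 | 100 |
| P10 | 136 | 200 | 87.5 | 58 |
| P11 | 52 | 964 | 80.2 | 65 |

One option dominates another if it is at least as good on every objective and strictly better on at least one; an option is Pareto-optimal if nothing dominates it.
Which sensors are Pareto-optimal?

P2, P3, P4, P5, P6, P7, P8, P9, P11

P1: dominated by P2 (power draw 121≤167, sample rate 860≥798, accuracy 93.2≥91.9, cost 96≤159).
P2: not dominated.
P3: not dominated (best power draw).
P4: not dominated.
P5: not dominated.
P6: not dominated (best cost).
P7: not dominated.
P8: not dominated (best accuracy).
P9: not dominated.
P10: dominated by P6 (power draw 67≤136, sample rate 247≥200, accuracy 92.4≥87.5, cost 18≤58).
P11: not dominated (best sample rate).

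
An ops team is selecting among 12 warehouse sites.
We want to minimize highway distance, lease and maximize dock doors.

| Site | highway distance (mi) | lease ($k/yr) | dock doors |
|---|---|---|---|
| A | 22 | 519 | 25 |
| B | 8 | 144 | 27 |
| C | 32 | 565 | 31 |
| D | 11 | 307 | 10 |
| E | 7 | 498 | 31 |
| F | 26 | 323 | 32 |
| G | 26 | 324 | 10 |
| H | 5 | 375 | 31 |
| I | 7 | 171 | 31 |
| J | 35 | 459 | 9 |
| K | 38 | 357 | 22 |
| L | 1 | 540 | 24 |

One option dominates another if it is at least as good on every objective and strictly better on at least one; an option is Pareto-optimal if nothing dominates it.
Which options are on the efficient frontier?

A: dominated by B (highway distance 8≤22, lease 144≤519, dock doors 27≥25).
B: not dominated (best lease).
C: dominated by E (highway distance 7≤32, lease 498≤565, dock doors 31≥31).
D: dominated by B (highway distance 8≤11, lease 144≤307, dock doors 27≥10).
E: dominated by H (highway distance 5≤7, lease 375≤498, dock doors 31≥31).
F: not dominated (best dock doors).
G: dominated by B (highway distance 8≤26, lease 144≤324, dock doors 27≥10).
H: not dominated.
I: not dominated.
J: dominated by B (highway distance 8≤35, lease 144≤459, dock doors 27≥9).
K: dominated by B (highway distance 8≤38, lease 144≤357, dock doors 27≥22).
L: not dominated (best highway distance).

B, F, H, I, L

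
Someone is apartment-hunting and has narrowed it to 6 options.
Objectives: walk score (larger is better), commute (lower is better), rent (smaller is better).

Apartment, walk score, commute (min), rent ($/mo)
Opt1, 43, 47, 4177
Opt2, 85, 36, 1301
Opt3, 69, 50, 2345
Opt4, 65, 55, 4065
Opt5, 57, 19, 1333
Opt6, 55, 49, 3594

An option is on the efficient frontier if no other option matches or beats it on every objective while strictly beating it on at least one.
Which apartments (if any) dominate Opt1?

Opt2, Opt5

Opt2: walk score 85≥43, commute 36≤47, rent 1301≤4177 — dominates Opt1.
Opt5: walk score 57≥43, commute 19≤47, rent 1333≤4177 — dominates Opt1.
Others (Opt3, Opt4, Opt6) are each worse than Opt1 on at least one objective.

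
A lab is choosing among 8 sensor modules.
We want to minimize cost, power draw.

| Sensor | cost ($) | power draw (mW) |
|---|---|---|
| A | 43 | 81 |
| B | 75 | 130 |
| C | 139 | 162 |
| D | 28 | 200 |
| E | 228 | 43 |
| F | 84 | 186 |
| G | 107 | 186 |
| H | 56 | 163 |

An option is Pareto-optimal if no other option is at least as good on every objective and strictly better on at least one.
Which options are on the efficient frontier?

A, D, E

A: not dominated.
B: dominated by A (cost 43≤75, power draw 81≤130).
C: dominated by A (cost 43≤139, power draw 81≤162).
D: not dominated (best cost).
E: not dominated (best power draw).
F: dominated by A (cost 43≤84, power draw 81≤186).
G: dominated by A (cost 43≤107, power draw 81≤186).
H: dominated by A (cost 43≤56, power draw 81≤163).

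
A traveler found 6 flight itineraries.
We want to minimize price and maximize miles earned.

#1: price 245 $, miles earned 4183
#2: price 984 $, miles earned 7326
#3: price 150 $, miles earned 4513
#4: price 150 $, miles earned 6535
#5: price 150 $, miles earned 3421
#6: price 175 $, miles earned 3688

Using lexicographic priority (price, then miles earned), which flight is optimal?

First minimize price: best is 150, kept {#3, #4, #5}.
Then maximize miles earned: best is 6535, kept {#4}.

#4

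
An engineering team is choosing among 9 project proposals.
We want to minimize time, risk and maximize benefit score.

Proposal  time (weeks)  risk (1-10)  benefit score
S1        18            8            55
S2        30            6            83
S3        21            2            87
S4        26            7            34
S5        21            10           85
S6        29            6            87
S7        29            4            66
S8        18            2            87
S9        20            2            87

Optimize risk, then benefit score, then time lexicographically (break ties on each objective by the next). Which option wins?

First minimize risk: best is 2, kept {S3, S8, S9}.
Then maximize benefit score: best is 87, kept {S3, S8, S9}.
Then minimize time: best is 18, kept {S8}.

S8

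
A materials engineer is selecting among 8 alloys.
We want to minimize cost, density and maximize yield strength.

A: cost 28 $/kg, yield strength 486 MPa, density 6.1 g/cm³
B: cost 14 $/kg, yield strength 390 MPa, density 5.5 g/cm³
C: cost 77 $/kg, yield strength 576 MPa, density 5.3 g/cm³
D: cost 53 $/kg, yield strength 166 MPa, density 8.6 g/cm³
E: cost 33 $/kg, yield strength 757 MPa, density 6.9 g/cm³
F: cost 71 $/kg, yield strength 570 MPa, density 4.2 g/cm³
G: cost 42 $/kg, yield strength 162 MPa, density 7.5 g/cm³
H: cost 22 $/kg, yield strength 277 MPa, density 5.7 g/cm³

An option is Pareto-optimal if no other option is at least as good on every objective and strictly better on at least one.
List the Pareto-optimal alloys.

A, B, C, E, F

A: not dominated.
B: not dominated (best cost).
C: not dominated.
D: dominated by A (cost 28≤53, yield strength 486≥166, density 6.1≤8.6).
E: not dominated (best yield strength).
F: not dominated (best density).
G: dominated by A (cost 28≤42, yield strength 486≥162, density 6.1≤7.5).
H: dominated by B (cost 14≤22, yield strength 390≥277, density 5.5≤5.7).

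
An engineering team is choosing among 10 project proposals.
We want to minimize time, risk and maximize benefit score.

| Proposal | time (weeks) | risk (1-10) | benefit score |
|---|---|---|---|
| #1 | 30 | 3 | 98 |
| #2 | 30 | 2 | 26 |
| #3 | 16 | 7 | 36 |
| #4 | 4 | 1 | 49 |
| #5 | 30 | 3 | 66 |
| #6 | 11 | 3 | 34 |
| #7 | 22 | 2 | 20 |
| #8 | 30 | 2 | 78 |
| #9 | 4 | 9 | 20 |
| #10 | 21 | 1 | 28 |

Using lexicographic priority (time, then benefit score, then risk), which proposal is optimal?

First minimize time: best is 4, kept {#4, #9}.
Then maximize benefit score: best is 49, kept {#4}.

#4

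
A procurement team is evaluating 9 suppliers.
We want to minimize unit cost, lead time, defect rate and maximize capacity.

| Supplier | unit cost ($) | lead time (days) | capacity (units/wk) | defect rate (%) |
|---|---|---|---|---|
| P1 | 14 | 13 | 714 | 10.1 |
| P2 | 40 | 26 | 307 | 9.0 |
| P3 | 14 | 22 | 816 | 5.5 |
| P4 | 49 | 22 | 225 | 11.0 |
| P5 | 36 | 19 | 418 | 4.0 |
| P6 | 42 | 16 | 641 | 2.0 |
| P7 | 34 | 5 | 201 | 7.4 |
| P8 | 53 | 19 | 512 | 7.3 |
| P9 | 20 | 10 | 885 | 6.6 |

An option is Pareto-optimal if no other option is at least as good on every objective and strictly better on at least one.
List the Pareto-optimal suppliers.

P1, P3, P5, P6, P7, P9

P1: not dominated.
P2: dominated by P3 (unit cost 14≤40, lead time 22≤26, capacity 816≥307, defect rate 5.5≤9.0).
P3: not dominated.
P4: dominated by P1 (unit cost 14≤49, lead time 13≤22, capacity 714≥225, defect rate 10.1≤11.0).
P5: not dominated.
P6: not dominated (best defect rate).
P7: not dominated (best lead time).
P8: dominated by P6 (unit cost 42≤53, lead time 16≤19, capacity 641≥512, defect rate 2.0≤7.3).
P9: not dominated (best capacity).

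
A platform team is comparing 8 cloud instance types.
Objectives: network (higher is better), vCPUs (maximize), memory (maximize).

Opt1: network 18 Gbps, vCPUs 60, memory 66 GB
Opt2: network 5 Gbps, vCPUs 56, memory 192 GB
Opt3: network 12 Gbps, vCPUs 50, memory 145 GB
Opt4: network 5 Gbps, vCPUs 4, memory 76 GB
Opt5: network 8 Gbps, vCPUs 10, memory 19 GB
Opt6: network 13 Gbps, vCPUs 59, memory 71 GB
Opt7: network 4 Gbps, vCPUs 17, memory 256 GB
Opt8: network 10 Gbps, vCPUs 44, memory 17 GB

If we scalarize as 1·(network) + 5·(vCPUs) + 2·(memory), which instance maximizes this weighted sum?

Opt1: 1·18 + 5·60 + 2·66 = 450
Opt2: 1·5 + 5·56 + 2·192 = 669
Opt3: 1·12 + 5·50 + 2·145 = 552
Opt4: 1·5 + 5·4 + 2·76 = 177
Opt5: 1·8 + 5·10 + 2·19 = 96
Opt6: 1·13 + 5·59 + 2·71 = 450
Opt7: 1·4 + 5·17 + 2·256 = 601
Opt8: 1·10 + 5·44 + 2·17 = 264
Highest: Opt2 at 669.

Opt2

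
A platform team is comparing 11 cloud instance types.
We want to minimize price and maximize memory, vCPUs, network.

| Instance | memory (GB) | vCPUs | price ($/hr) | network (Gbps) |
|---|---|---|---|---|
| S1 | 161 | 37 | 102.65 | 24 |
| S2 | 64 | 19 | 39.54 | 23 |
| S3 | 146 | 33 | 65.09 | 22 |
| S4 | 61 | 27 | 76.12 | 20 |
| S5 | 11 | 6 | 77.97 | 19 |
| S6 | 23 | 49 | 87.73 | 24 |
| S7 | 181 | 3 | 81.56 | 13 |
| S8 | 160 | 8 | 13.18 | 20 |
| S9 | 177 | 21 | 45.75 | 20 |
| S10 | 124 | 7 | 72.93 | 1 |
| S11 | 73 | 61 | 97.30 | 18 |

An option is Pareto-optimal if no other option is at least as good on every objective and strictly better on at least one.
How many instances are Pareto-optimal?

8

S1: not dominated.
S2: not dominated.
S3: not dominated.
S4: dominated by S3 (memory 146≥61, vCPUs 33≥27, price 65.09≤76.12, network 22≥20).
S5: dominated by S2 (memory 64≥11, vCPUs 19≥6, price 39.54≤77.97, network 23≥19).
S6: not dominated.
S7: not dominated (best memory).
S8: not dominated (best price).
S9: not dominated.
S10: dominated by S3 (memory 146≥124, vCPUs 33≥7, price 65.09≤72.93, network 22≥1).
S11: not dominated (best vCPUs).
Pareto-optimal: S1, S2, S3, S6, S7, S8, S9, S11 → 8.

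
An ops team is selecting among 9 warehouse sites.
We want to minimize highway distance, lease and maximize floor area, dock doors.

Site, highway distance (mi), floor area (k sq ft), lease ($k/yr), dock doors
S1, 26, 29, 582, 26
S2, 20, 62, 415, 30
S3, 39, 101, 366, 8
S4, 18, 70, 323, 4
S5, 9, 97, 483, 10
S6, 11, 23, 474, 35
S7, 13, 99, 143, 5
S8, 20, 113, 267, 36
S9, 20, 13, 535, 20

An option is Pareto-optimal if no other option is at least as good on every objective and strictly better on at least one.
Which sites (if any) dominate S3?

S8

S8: highway distance 20≤39, floor area 113≥101, lease 267≤366, dock doors 36≥8 — dominates S3.
Others (S1, S2, S4, S5, S6, S7, S9) are each worse than S3 on at least one objective.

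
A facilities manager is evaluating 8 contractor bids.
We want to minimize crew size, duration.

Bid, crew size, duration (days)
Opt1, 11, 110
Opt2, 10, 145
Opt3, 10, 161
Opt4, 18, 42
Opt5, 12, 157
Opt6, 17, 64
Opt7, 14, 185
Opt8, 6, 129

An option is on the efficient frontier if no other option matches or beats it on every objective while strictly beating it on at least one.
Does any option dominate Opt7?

Opt1 vs Opt7: crew size 11≤14, duration 110≤185 — Opt1 is at least as good on every objective and strictly better on at least one, so Opt1 dominates Opt7.

Yes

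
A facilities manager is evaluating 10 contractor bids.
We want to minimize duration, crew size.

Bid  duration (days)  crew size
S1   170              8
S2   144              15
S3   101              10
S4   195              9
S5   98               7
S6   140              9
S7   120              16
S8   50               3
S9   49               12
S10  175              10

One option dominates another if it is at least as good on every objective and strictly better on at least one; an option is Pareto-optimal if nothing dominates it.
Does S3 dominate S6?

No

S3 vs S6: S3 is worse on crew size (10 vs 9), so it does not dominate S6.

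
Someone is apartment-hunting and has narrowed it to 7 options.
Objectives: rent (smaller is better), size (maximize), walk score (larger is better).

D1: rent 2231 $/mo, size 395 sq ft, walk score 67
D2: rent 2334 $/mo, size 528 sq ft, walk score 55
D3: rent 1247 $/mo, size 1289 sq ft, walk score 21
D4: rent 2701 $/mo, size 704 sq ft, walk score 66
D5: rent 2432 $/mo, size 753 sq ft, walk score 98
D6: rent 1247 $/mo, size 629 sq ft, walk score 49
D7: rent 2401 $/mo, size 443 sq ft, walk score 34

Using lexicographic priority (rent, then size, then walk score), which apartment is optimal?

First minimize rent: best is 1247, kept {D3, D6}.
Then maximize size: best is 1289, kept {D3}.

D3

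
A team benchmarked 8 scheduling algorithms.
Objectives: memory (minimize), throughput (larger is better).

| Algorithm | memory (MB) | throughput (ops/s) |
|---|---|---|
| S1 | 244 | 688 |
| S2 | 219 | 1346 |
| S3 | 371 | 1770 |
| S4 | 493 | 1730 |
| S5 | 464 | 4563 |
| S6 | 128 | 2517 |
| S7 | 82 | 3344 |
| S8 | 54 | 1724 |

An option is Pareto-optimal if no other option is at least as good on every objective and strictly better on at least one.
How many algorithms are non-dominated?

3

S1: dominated by S2 (memory 219≤244, throughput 1346≥688).
S2: dominated by S6 (memory 128≤219, throughput 2517≥1346).
S3: dominated by S6 (memory 128≤371, throughput 2517≥1770).
S4: dominated by S3 (memory 371≤493, throughput 1770≥1730).
S5: not dominated (best throughput).
S6: dominated by S7 (memory 82≤128, throughput 3344≥2517).
S7: not dominated.
S8: not dominated (best memory).
Pareto-optimal: S5, S7, S8 → 3.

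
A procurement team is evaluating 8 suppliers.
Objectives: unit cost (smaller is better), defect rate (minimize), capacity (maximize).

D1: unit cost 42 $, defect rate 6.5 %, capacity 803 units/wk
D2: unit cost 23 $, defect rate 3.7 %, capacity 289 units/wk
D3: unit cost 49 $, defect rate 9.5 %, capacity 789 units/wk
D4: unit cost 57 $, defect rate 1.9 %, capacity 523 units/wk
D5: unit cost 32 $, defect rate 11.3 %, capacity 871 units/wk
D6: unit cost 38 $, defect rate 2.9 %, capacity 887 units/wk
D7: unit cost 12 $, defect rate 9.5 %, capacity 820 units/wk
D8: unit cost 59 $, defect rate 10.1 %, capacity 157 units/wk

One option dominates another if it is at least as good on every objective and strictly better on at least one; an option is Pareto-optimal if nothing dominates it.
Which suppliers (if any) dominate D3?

D1: unit cost 42≤49, defect rate 6.5≤9.5, capacity 803≥789 — dominates D3.
D6: unit cost 38≤49, defect rate 2.9≤9.5, capacity 887≥789 — dominates D3.
D7: unit cost 12≤49, defect rate 9.5≤9.5, capacity 820≥789 — dominates D3.
Others (D2, D4, D5, D8) are each worse than D3 on at least one objective.

D1, D6, D7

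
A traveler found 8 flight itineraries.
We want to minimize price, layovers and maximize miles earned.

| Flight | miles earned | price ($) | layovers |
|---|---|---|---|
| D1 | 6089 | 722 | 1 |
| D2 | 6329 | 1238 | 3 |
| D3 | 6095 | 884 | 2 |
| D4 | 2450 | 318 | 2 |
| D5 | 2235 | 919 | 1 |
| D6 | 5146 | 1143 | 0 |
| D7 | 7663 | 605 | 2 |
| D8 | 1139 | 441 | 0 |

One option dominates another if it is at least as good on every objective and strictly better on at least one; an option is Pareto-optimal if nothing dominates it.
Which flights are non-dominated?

D1: not dominated.
D2: dominated by D7 (miles earned 7663≥6329, price 605≤1238, layovers 2≤3).
D3: dominated by D7 (miles earned 7663≥6095, price 605≤884, layovers 2≤2).
D4: not dominated (best price).
D5: dominated by D1 (miles earned 6089≥2235, price 722≤919, layovers 1≤1).
D6: not dominated.
D7: not dominated (best miles earned).
D8: not dominated.

D1, D4, D6, D7, D8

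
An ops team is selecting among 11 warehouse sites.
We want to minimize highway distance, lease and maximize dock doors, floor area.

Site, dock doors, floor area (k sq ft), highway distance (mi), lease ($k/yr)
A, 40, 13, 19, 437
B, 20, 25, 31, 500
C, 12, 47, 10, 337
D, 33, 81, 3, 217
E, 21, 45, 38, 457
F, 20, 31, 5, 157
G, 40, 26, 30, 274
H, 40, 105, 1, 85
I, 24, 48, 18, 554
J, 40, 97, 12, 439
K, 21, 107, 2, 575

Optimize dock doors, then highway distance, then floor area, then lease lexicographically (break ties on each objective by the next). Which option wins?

First maximize dock doors: best is 40, kept {A, G, H, J}.
Then minimize highway distance: best is 1, kept {H}.

H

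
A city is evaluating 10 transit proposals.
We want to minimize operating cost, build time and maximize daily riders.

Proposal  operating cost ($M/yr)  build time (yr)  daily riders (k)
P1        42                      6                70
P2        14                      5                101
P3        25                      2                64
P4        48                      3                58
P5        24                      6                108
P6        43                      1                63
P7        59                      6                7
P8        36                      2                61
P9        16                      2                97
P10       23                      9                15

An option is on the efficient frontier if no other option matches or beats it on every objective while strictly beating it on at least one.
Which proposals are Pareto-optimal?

P1: dominated by P2 (operating cost 14≤42, build time 5≤6, daily riders 101≥70).
P2: not dominated (best operating cost).
P3: dominated by P9 (operating cost 16≤25, build time 2≤2, daily riders 97≥64).
P4: dominated by P3 (operating cost 25≤48, build time 2≤3, daily riders 64≥58).
P5: not dominated (best daily riders).
P6: not dominated (best build time).
P7: dominated by P1 (operating cost 42≤59, build time 6≤6, daily riders 70≥7).
P8: dominated by P3 (operating cost 25≤36, build time 2≤2, daily riders 64≥61).
P9: not dominated.
P10: dominated by P2 (operating cost 14≤23, build time 5≤9, daily riders 101≥15).

P2, P5, P6, P9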